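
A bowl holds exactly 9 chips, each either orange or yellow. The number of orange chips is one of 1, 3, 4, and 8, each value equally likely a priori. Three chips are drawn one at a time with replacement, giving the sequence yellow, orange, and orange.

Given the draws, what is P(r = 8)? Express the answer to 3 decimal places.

0.311

For each hypothesis, P(data | H) works out to: P(data | r = 1) = (8/9)(1/9)(1/9) = 0.010974; P(data | r = 3) = (6/9)(3/9)(3/9) = 0.074074; P(data | r = 4) = (5/9)(4/9)(4/9) = 0.10974; P(data | r = 8) = (1/9)(8/9)(8/9) = 0.087791.
Weighting by the prior gives 1/4 · 0.010974 = 0.0027435, 1/4 · 0.074074 = 0.018519, 1/4 · 0.10974 = 0.027435, 1/4 · 0.087791 = 0.021948; with total 0.070645.
So P(r = 8 | data) = (0.021948) / (0.070645) = 0.31068.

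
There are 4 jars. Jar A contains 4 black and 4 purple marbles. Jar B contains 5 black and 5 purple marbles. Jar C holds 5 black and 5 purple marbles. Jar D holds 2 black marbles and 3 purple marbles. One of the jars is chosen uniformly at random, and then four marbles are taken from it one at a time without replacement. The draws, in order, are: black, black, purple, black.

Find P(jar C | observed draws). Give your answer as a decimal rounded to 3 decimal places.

For each hypothesis, P(data | H) works out to: P(data | jar A) = (4/8)(3/7)(4/6)(2/5) = 2/35; P(data | jar B) = (5/10)(4/9)(5/8)(3/7) = 5/84; P(data | jar C) = (5/10)(4/9)(5/8)(3/7) = 5/84; P(data | jar D) = (2/5)(1/4)(3/3)(0/2) = 0.
The prior-weighted likelihoods are 1/4 · 2/35 = 1/70, 1/4 · 5/84 = 5/336, 1/4 · 5/84 = 5/336, 1/4 · 0 = 0; with total 37/840.
Hence P(jar C | data) = (5/336) / (37/840) = 25/74.

0.338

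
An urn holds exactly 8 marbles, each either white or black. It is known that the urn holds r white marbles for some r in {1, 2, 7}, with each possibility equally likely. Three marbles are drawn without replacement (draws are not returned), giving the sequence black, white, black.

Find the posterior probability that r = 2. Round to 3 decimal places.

The likelihood of the observed sequence under each hypothesis: P(data | r = 1) = (7/8)(1/7)(6/6) = 1/8; P(data | r = 2) = (6/8)(2/7)(5/6) = 5/28; P(data | r = 7) = (1/8)(7/7)(0/6) = 0.
The prior-weighted likelihoods are 1/3 · 1/8 = 1/24, 1/3 · 5/28 = 5/84, 1/3 · 0 = 0; summing to 17/168.
By Bayes' rule, P(r = 2 | data) = (5/84) / (17/168) = 10/17.

0.588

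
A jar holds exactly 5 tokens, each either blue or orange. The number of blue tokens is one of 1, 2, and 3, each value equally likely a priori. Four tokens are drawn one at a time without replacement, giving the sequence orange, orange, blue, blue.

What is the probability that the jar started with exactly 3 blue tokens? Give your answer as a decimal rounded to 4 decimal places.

For each hypothesis, P(data | H) works out to: P(data | r = 1) = (4/5)(3/4)(1/3)(0/2) = 0; P(data | r = 2) = (3/5)(2/4)(2/3)(1/2) = 1/10; P(data | r = 3) = (2/5)(1/4)(3/3)(2/2) = 1/10.
The prior-weighted likelihoods are 1/3 · 0 = 0, 1/3 · 1/10 = 1/30, 1/3 · 1/10 = 1/30; these sum to 1/15.
By Bayes' rule, P(r = 3 | data) = (1/30) / (1/15) = 1/2.

0.5000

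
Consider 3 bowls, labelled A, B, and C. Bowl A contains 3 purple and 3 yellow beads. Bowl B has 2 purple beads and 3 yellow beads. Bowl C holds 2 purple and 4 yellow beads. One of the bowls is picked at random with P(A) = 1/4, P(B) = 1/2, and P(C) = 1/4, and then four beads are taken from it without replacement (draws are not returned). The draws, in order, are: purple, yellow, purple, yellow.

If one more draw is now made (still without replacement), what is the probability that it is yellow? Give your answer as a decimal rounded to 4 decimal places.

0.8636

Under each hypothesis, the probability of the observed sequence is: P(data | bowl A) = (3/6)(3/5)(2/4)(2/3) = 1/10; P(data | bowl B) = (2/5)(3/4)(1/3)(2/2) = 1/10; P(data | bowl C) = (2/6)(4/5)(1/4)(3/3) = 1/15.
The prior-weighted likelihoods are 1/4 · 1/10 = 1/40, 1/2 · 1/10 = 1/20, 1/4 · 1/15 = 1/60; these sum to 11/120.
Normalising, the posterior is P(bowl A | data) = 3/11, P(bowl B | data) = 6/11, P(bowl C | data) = 2/11.
Averaging over the posterior, P(yellow next | data) = (1/2)(3/11) + (1)(6/11) + (1)(2/11) = 19/22.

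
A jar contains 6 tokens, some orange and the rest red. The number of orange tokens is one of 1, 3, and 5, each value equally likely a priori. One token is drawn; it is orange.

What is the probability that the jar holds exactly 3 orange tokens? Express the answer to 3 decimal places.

0.333

Compute the likelihood of this draw for each case: P(data | r = 1) = (1/6) = 1/6; P(data | r = 3) = (3/6) = 1/2; P(data | r = 5) = (5/6) = 5/6.
Multiplying each by its prior: 1/3 · 1/6 = 1/18, 1/3 · 1/2 = 1/6, 1/3 · 5/6 = 5/18; summing to 1/2.
Therefore the posterior P(r = 3 | data) = (1/6) / (1/2) = 1/3.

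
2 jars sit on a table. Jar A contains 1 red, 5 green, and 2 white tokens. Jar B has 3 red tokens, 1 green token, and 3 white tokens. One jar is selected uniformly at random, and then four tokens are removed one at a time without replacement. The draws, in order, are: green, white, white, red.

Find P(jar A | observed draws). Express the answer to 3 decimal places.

0.217

The likelihood of the observed sequence under each hypothesis: P(data | jar A) = (5/8)(2/7)(1/6)(1/5) = 0.0059524; P(data | jar B) = (1/7)(3/6)(2/5)(3/4) = 0.021429.
The prior-weighted likelihoods are 1/2 · 0.0059524 = 0.0029762, 1/2 · 0.021429 = 0.010714; these sum to 0.01369.
Therefore the posterior P(jar A | data) = (0.0029762) / (0.01369) = 0.21739.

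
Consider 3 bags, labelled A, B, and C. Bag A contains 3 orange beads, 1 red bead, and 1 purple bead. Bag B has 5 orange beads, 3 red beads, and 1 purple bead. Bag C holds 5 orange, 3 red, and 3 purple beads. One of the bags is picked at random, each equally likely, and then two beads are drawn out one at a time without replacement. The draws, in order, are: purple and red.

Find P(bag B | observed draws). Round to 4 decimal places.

0.2402

Under each hypothesis, the probability of the observed sequence is: P(data | bag A) = (1/5)(1/4) = 0.05; P(data | bag B) = (1/9)(3/8) = 0.041667; P(data | bag C) = (3/11)(3/10) = 0.081818.
Multiplying each by its prior: 1/3 · 0.05 = 0.016667, 1/3 · 0.041667 = 0.013889, 1/3 · 0.081818 = 0.027273; these sum to 0.057828.
So P(bag B | data) = (0.013889) / (0.057828) = 0.24017.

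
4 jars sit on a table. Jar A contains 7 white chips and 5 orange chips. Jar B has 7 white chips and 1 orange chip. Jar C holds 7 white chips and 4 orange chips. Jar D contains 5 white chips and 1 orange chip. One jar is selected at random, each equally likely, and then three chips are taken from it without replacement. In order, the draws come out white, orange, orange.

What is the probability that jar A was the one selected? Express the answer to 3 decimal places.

The likelihood of the observed sequence under each hypothesis: P(data | jar A) = (7/12)(5/11)(4/10) = 7/66; P(data | jar B) = (7/8)(1/7)(0/6) = 0; P(data | jar C) = (7/11)(4/10)(3/9) = 14/165; P(data | jar D) = (5/6)(1/5)(0/4) = 0.
Weighting by the prior gives 1/4 · 7/66 = 7/264, 1/4 · 0 = 0, 1/4 · 14/165 = 7/330, 1/4 · 0 = 0; these sum to 21/440.
So P(jar A | data) = (7/264) / (21/440) = 5/9.

0.556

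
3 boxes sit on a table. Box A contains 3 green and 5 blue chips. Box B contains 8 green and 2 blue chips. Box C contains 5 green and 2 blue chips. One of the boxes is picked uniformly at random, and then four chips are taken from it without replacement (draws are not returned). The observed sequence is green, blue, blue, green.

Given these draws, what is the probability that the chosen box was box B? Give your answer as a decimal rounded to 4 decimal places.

0.1573

The likelihood of the observed sequence under each hypothesis: P(data | box A) = (3/8)(5/7)(4/6)(2/5) = 0.071429; P(data | box B) = (8/10)(2/9)(1/8)(7/7) = 0.022222; P(data | box C) = (5/7)(2/6)(1/5)(4/4) = 0.047619.
The prior-weighted likelihoods are 1/3 · 0.071429 = 0.02381, 1/3 · 0.022222 = 0.0074074, 1/3 · 0.047619 = 0.015873; these sum to 0.04709.
By Bayes' rule, P(box B | data) = (0.0074074) / (0.04709) = 0.1573.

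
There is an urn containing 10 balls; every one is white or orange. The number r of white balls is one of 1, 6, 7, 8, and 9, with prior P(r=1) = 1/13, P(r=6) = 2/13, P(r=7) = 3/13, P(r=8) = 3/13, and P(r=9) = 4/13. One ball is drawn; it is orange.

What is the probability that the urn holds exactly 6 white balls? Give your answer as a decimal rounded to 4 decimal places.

Under each hypothesis, the probability of this draw is: P(data | r = 1) = (9/10) = 9/10; P(data | r = 6) = (4/10) = 2/5; P(data | r = 7) = (3/10) = 3/10; P(data | r = 8) = (2/10) = 1/5; P(data | r = 9) = (1/10) = 1/10.
Multiplying each by its prior: 1/13 · 9/10 = 9/130, 2/13 · 2/5 = 4/65, 3/13 · 3/10 = 9/130, 3/13 · 1/5 = 3/65, 4/13 · 1/10 = 2/65; these sum to 18/65.
By Bayes' rule, P(r = 6 | data) = (4/65) / (18/65) = 2/9.

0.2222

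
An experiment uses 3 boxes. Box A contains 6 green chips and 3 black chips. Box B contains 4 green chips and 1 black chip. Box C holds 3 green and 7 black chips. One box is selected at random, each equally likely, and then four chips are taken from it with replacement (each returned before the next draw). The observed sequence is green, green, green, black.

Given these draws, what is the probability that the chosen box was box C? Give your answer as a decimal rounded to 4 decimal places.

0.0859

Compute the likelihood of the observed sequence for each case: P(data | box A) = (6/9)(6/9)(6/9)(3/9) = 0.098765; P(data | box B) = (4/5)(4/5)(4/5)(1/5) = 0.1024; P(data | box C) = (3/10)(3/10)(3/10)(7/10) = 0.0189.
The prior-weighted likelihoods are 1/3 · 0.098765 = 0.032922, 1/3 · 0.1024 = 0.034133, 1/3 · 0.0189 = 0.0063; with total 0.073355.
By Bayes' rule, P(box C | data) = (0.0063) / (0.073355) = 0.085884.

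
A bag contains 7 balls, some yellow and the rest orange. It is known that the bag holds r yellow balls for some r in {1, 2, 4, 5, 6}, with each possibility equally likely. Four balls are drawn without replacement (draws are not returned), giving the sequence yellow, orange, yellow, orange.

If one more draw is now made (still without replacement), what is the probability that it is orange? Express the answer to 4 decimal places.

Compute the likelihood of the observed sequence for each case: P(data | r = 1) = (1/7)(6/6)(0/5) = 0; P(data | r = 2) = (2/7)(5/6)(1/5)(4/4) = 1/21; P(data | r = 4) = (4/7)(3/6)(3/5)(2/4) = 3/35; P(data | r = 5) = (5/7)(2/6)(4/5)(1/4) = 1/21; P(data | r = 6) = (6/7)(1/6)(5/5)(0/4) = 0.
The prior-weighted likelihoods are 1/5 · 0 = 0, 1/5 · 1/21 = 1/105, 1/5 · 3/35 = 3/175, 1/5 · 1/21 = 1/105, 1/5 · 0 = 0; summing to 19/525.
Dividing through by the total gives posterior P(r = 1 | data) = 0, P(r = 2 | data) = 5/19, P(r = 4 | data) = 9/19, P(r = 5 | data) = 5/19, P(r = 6 | data) = 0.
The predictive probability is P(orange next | data) = (1)(5/19) + (1/3)(9/19) + (0)(5/19) = 8/19.

0.4211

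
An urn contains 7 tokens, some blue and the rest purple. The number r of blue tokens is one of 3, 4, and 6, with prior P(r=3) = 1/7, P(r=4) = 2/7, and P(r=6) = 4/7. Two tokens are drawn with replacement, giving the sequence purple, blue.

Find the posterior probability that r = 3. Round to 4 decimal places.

Compute the likelihood of the observed sequence for each case: P(data | r = 3) = (4/7)(3/7) = 12/49; P(data | r = 4) = (3/7)(4/7) = 12/49; P(data | r = 6) = (1/7)(6/7) = 6/49.
Multiplying each by its prior: 1/7 · 12/49 = 12/343, 2/7 · 12/49 = 24/343, 4/7 · 6/49 = 24/343; summing to 60/343.
Therefore the posterior P(r = 3 | data) = (12/343) / (60/343) = 1/5.

0.2000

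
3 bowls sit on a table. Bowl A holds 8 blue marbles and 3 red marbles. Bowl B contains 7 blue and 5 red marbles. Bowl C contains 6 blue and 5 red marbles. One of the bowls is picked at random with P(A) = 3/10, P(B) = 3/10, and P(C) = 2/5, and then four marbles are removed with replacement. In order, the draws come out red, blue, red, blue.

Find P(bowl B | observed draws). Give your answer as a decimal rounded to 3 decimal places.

For each hypothesis, P(data | H) works out to: P(data | bowl A) = (3/11)(8/11)(3/11)(8/11) = 0.039342; P(data | bowl B) = (5/12)(7/12)(5/12)(7/12) = 0.059076; P(data | bowl C) = (5/11)(6/11)(5/11)(6/11) = 0.061471.
The prior-weighted likelihoods are 3/10 · 0.039342 = 0.011802, 3/10 · 0.059076 = 0.017723, 2/5 · 0.061471 = 0.024588; with total 0.054114.
By Bayes' rule, P(bowl B | data) = (0.017723) / (0.054114) = 0.32751.

0.328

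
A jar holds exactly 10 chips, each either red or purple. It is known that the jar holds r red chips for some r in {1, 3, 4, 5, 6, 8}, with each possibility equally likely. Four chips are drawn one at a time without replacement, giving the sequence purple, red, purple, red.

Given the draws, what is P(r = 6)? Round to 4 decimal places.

For each hypothesis, P(data | H) works out to: P(data | r = 1) = (9/10)(1/9)(8/8)(0/7) = 0; P(data | r = 3) = (7/10)(3/9)(6/8)(2/7) = 0.05; P(data | r = 4) = (6/10)(4/9)(5/8)(3/7) = 0.071429; P(data | r = 5) = (5/10)(5/9)(4/8)(4/7) = 0.079365; P(data | r = 6) = (4/10)(6/9)(3/8)(5/7) = 0.071429; P(data | r = 8) = (2/10)(8/9)(1/8)(7/7) = 0.022222.
Weighting by the prior gives 1/6 · 0 = 0, 1/6 · 0.05 = 0.0083333, 1/6 · 0.071429 = 0.011905, 1/6 · 0.079365 = 0.013228, 1/6 · 0.071429 = 0.011905, 1/6 · 0.022222 = 0.0037037; with total 0.049074.
Hence P(r = 6 | data) = (0.011905) / (0.049074) = 0.24259.

0.2426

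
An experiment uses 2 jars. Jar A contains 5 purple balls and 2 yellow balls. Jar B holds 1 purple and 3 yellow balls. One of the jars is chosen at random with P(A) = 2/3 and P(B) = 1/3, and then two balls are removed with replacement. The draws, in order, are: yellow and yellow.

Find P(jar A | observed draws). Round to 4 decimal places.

0.2250

The likelihood of the observed sequence under each hypothesis: P(data | jar A) = (2/7)(2/7) = 0.081633; P(data | jar B) = (3/4)(3/4) = 0.5625.
Multiplying each by its prior: 2/3 · 0.081633 = 0.054422, 1/3 · 0.5625 = 0.1875; summing to 0.24192.
So P(jar A | data) = (0.054422) / (0.24192) = 0.22496.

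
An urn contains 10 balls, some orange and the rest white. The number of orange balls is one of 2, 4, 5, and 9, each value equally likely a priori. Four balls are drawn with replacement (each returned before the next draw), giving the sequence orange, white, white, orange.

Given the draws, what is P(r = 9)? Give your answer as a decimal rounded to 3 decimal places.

The likelihood of the observed sequence under each hypothesis: P(data | r = 2) = (2/10)(8/10)(8/10)(2/10) = 0.0256; P(data | r = 4) = (4/10)(6/10)(6/10)(4/10) = 0.0576; P(data | r = 5) = (5/10)(5/10)(5/10)(5/10) = 0.0625; P(data | r = 9) = (9/10)(1/10)(1/10)(9/10) = 0.0081.
Multiplying each by its prior: 1/4 · 0.0256 = 0.0064, 1/4 · 0.0576 = 0.0144, 1/4 · 0.0625 = 0.015625, 1/4 · 0.0081 = 0.002025; with total 0.03845.
Therefore the posterior P(r = 9 | data) = (0.002025) / (0.03845) = 0.052666.

0.053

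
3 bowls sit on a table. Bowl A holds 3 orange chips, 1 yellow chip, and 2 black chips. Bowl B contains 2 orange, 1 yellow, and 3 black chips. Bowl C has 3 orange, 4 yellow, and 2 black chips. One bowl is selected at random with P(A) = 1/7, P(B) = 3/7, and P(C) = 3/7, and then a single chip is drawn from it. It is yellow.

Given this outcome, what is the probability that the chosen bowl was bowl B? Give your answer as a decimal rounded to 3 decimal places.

0.250

For each hypothesis, P(data | H) works out to: P(data | bowl A) = (1/6) = 1/6; P(data | bowl B) = (1/6) = 1/6; P(data | bowl C) = (4/9) = 4/9.
Multiplying each by its prior: 1/7 · 1/6 = 1/42, 3/7 · 1/6 = 1/14, 3/7 · 4/9 = 4/21; these sum to 2/7.
Therefore the posterior P(bowl B | data) = (1/14) / (2/7) = 1/4.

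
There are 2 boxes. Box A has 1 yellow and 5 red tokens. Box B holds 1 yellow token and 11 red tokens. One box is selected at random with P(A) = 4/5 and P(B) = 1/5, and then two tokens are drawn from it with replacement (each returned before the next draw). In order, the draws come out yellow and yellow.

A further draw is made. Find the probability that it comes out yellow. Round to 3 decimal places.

0.162

Under each hypothesis, the probability of the observed sequence is: P(data | box A) = (1/6)(1/6) = 1/36; P(data | box B) = (1/12)(1/12) = 1/144.
The prior-weighted likelihoods are 4/5 · 1/36 = 1/45, 1/5 · 1/144 = 1/720; with total 17/720.
The posterior is then P(box A | data) = 16/17, P(box B | data) = 1/17.
The predictive probability is P(yellow next | data) = (1/6)(16/17) + (1/12)(1/17) = 11/68.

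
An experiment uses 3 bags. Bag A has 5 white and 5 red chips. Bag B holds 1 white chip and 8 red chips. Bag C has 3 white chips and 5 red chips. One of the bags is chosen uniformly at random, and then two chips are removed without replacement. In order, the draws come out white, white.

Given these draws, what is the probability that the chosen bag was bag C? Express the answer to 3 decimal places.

The likelihood of the observed sequence under each hypothesis: P(data | bag A) = (5/10)(4/9) = 2/9; P(data | bag B) = (1/9)(0/8) = 0; P(data | bag C) = (3/8)(2/7) = 3/28.
Weighting by the prior gives 1/3 · 2/9 = 2/27, 1/3 · 0 = 0, 1/3 · 3/28 = 1/28; these sum to 83/756.
Therefore the posterior P(bag C | data) = (1/28) / (83/756) = 27/83.

0.325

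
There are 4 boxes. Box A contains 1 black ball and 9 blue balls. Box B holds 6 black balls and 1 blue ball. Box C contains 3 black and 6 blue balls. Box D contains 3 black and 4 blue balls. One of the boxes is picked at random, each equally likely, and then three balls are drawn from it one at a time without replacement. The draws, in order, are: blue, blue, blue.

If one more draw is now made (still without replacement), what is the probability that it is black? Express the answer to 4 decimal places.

0.2896

The likelihood of the observed sequence under each hypothesis: P(data | box A) = (9/10)(8/9)(7/8) = 7/10; P(data | box B) = (1/7)(0/6) = 0; P(data | box C) = (6/9)(5/8)(4/7) = 5/21; P(data | box D) = (4/7)(3/6)(2/5) = 4/35.
Multiplying each by its prior: 1/4 · 7/10 = 7/40, 1/4 · 0 = 0, 1/4 · 5/21 = 5/84, 1/4 · 4/35 = 1/35; summing to 221/840.
Dividing through by the total gives posterior P(box A | data) = 147/221, P(box B | data) = 0, P(box C | data) = 50/221, P(box D | data) = 24/221.
So P(black next | data) = Σ P(black next | H) P(H | data) = (1/7)(147/221) + (1/2)(50/221) + (3/4)(24/221) = 64/221.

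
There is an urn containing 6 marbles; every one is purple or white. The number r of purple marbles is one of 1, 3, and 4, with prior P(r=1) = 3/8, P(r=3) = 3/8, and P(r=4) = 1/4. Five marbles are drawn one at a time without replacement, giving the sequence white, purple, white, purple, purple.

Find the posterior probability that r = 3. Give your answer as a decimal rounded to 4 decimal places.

0.5294

Compute the likelihood of the observed sequence for each case: P(data | r = 1) = (5/6)(1/5)(4/4)(0/3) = 0; P(data | r = 3) = (3/6)(3/5)(2/4)(2/3)(1/2) = 1/20; P(data | r = 4) = (2/6)(4/5)(1/4)(3/3)(2/2) = 1/15.
The prior-weighted likelihoods are 3/8 · 0 = 0, 3/8 · 1/20 = 3/160, 1/4 · 1/15 = 1/60; these sum to 17/480.
Therefore the posterior P(r = 3 | data) = (3/160) / (17/480) = 9/17.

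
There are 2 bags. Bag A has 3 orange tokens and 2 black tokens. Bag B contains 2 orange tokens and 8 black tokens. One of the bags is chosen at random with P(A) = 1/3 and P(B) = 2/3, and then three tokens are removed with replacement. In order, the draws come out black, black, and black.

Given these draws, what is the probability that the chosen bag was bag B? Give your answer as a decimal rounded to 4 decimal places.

For each hypothesis, P(data | H) works out to: P(data | bag A) = (2/5)(2/5)(2/5) = 8/125; P(data | bag B) = (8/10)(8/10)(8/10) = 64/125.
Weighting by the prior gives 1/3 · 8/125 = 8/375, 2/3 · 64/125 = 128/375; summing to 136/375.
By Bayes' rule, P(bag B | data) = (128/375) / (136/375) = 16/17.

0.9412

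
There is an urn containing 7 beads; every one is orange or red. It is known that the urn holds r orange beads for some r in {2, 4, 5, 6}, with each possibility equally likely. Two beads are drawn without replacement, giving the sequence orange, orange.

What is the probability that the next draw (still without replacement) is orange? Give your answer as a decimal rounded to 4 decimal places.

The likelihood of the observed sequence under each hypothesis: P(data | r = 2) = (2/7)(1/6) = 1/21; P(data | r = 4) = (4/7)(3/6) = 2/7; P(data | r = 5) = (5/7)(4/6) = 10/21; P(data | r = 6) = (6/7)(5/6) = 5/7.
Weighting by the prior gives 1/4 · 1/21 = 1/84, 1/4 · 2/7 = 1/14, 1/4 · 10/21 = 5/42, 1/4 · 5/7 = 5/28; with total 8/21.
Normalising, the posterior is P(r = 2 | data) = 1/32, P(r = 4 | data) = 3/16, P(r = 5 | data) = 5/16, P(r = 6 | data) = 15/32.
Averaging over the posterior, P(orange next | data) = (0)(1/32) + (2/5)(3/16) + (3/5)(5/16) + (4/5)(15/32) = 51/80.

0.6375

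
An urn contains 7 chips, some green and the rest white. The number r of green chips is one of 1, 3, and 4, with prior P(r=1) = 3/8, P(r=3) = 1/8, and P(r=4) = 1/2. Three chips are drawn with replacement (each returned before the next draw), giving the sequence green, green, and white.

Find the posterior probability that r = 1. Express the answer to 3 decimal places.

0.073

Under each hypothesis, the probability of the observed sequence is: P(data | r = 1) = (1/7)(1/7)(6/7) = 0.017493; P(data | r = 3) = (3/7)(3/7)(4/7) = 0.10496; P(data | r = 4) = (4/7)(4/7)(3/7) = 0.13994.
Weighting by the prior gives 3/8 · 0.017493 = 0.0065598, 1/8 · 0.10496 = 0.01312, 1/2 · 0.13994 = 0.069971; these sum to 0.08965.
Hence P(r = 1 | data) = (0.0065598) / (0.08965) = 0.073171.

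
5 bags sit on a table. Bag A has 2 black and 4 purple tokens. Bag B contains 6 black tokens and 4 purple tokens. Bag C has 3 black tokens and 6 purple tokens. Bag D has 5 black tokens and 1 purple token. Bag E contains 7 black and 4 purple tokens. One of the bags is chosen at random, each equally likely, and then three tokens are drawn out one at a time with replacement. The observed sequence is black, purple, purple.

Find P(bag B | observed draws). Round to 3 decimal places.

0.192

For each hypothesis, P(data | H) works out to: P(data | bag A) = (2/6)(4/6)(4/6) = 0.14815; P(data | bag B) = (6/10)(4/10)(4/10) = 0.096; P(data | bag C) = (3/9)(6/9)(6/9) = 0.14815; P(data | bag D) = (5/6)(1/6)(1/6) = 0.023148; P(data | bag E) = (7/11)(4/11)(4/11) = 0.084147.
The prior-weighted likelihoods are 1/5 · 0.14815 = 0.02963, 1/5 · 0.096 = 0.0192, 1/5 · 0.14815 = 0.02963, 1/5 · 0.023148 = 0.0046296, 1/5 · 0.084147 = 0.016829; with total 0.099918.
Therefore the posterior P(bag B | data) = (0.0192) / (0.099918) = 0.19216.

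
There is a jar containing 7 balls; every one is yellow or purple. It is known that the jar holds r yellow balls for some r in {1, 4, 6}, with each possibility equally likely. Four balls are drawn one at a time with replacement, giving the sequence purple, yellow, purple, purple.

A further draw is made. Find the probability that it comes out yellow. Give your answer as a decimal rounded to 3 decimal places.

0.296

For each hypothesis, P(data | H) works out to: P(data | r = 1) = (6/7)(1/7)(6/7)(6/7) = 0.089963; P(data | r = 4) = (3/7)(4/7)(3/7)(3/7) = 0.044981; P(data | r = 6) = (1/7)(6/7)(1/7)(1/7) = 0.002499.
The prior-weighted likelihoods are 1/3 · 0.089963 = 0.029988, 1/3 · 0.044981 = 0.014994, 1/3 · 0.002499 = 0.00083299; these sum to 0.045814.
Dividing through by the total gives posterior P(r = 1 | data) = 0.65455, P(r = 4 | data) = 0.32727, P(r = 6 | data) = 0.018182.
So P(yellow next | data) = Σ P(yellow next | H) P(H | data) = (1/7)(0.65455) + (4/7)(0.32727) + (6/7)(0.018182) = 0.2961.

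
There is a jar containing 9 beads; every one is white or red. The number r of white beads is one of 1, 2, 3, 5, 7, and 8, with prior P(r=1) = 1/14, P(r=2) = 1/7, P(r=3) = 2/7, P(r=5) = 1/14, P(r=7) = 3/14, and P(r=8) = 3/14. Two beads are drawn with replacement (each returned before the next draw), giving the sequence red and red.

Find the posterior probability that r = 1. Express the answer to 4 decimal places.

Compute the likelihood of the observed sequence for each case: P(data | r = 1) = (8/9)(8/9) = 0.79012; P(data | r = 2) = (7/9)(7/9) = 0.60494; P(data | r = 3) = (6/9)(6/9) = 0.44444; P(data | r = 5) = (4/9)(4/9) = 0.19753; P(data | r = 7) = (2/9)(2/9) = 0.049383; P(data | r = 8) = (1/9)(1/9) = 0.012346.
Multiplying each by its prior: 1/14 · 0.79012 = 0.056437, 1/7 · 0.60494 = 0.08642, 2/7 · 0.44444 = 0.12698, 1/14 · 0.19753 = 0.014109, 3/14 · 0.049383 = 0.010582, 3/14 · 0.012346 = 0.0026455; with total 0.29718.
By Bayes' rule, P(r = 1 | data) = (0.056437) / (0.29718) = 0.18991.

0.1899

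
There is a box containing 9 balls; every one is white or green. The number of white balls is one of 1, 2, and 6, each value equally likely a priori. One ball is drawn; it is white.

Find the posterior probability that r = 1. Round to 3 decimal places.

0.111

Compute the likelihood of this draw for each case: P(data | r = 1) = (1/9) = 1/9; P(data | r = 2) = (2/9) = 2/9; P(data | r = 6) = (6/9) = 2/3.
Multiplying each by its prior: 1/3 · 1/9 = 1/27, 1/3 · 2/9 = 2/27, 1/3 · 2/3 = 2/9; summing to 1/3.
Hence P(r = 1 | data) = (1/27) / (1/3) = 1/9.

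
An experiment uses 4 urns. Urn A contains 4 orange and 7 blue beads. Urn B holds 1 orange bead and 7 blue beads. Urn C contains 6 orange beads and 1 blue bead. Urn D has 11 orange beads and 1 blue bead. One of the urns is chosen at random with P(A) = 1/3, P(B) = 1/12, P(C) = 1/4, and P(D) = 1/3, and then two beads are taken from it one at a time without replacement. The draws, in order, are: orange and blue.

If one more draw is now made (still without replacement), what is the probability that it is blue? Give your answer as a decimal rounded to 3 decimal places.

0.422

Compute the likelihood of the observed sequence for each case: P(data | urn A) = (4/11)(7/10) = 0.25455; P(data | urn B) = (1/8)(7/7) = 0.125; P(data | urn C) = (6/7)(1/6) = 0.14286; P(data | urn D) = (11/12)(1/11) = 0.083333.
Multiplying each by its prior: 1/3 · 0.25455 = 0.084848, 1/12 · 0.125 = 0.010417, 1/4 · 0.14286 = 0.035714, 1/3 · 0.083333 = 0.027778; summing to 0.15876.
The posterior is then P(urn A | data) = 0.53445, P(urn B | data) = 0.065614, P(urn C | data) = 0.22496, P(urn D | data) = 0.17497.
So P(blue next | data) = Σ P(blue next | H) P(H | data) = (2/3)(0.53445) + (1)(0.065614) + (0)(0.22496) + (0)(0.17497) = 0.42192.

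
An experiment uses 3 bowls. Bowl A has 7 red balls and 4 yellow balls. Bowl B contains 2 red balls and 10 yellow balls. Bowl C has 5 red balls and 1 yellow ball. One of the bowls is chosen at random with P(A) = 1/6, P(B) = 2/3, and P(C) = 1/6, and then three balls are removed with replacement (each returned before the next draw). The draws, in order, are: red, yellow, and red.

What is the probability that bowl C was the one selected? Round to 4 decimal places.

0.3255

Compute the likelihood of the observed sequence for each case: P(data | bowl A) = (7/11)(4/11)(7/11) = 0.14726; P(data | bowl B) = (2/12)(10/12)(2/12) = 0.023148; P(data | bowl C) = (5/6)(1/6)(5/6) = 0.11574.
Weighting by the prior gives 1/6 · 0.14726 = 0.024543, 2/3 · 0.023148 = 0.015432, 1/6 · 0.11574 = 0.01929; these sum to 0.059265.
By Bayes' rule, P(bowl C | data) = (0.01929) / (0.059265) = 0.32549.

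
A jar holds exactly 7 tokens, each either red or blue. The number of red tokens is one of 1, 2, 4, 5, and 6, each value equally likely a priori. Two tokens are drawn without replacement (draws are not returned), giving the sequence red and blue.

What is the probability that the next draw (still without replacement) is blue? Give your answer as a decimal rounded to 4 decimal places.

For each hypothesis, P(data | H) works out to: P(data | r = 1) = (1/7)(6/6) = 1/7; P(data | r = 2) = (2/7)(5/6) = 5/21; P(data | r = 4) = (4/7)(3/6) = 2/7; P(data | r = 5) = (5/7)(2/6) = 5/21; P(data | r = 6) = (6/7)(1/6) = 1/7.
The prior-weighted likelihoods are 1/5 · 1/7 = 1/35, 1/5 · 5/21 = 1/21, 1/5 · 2/7 = 2/35, 1/5 · 5/21 = 1/21, 1/5 · 1/7 = 1/35; these sum to 22/105.
Dividing through by the total gives posterior P(r = 1 | data) = 3/22, P(r = 2 | data) = 5/22, P(r = 4 | data) = 3/11, P(r = 5 | data) = 5/22, P(r = 6 | data) = 3/22.
So P(blue next | data) = Σ P(blue next | H) P(H | data) = (1)(3/22) + (4/5)(5/22) + (2/5)(3/11) + (1/5)(5/22) + (0)(3/22) = 26/55.

0.4727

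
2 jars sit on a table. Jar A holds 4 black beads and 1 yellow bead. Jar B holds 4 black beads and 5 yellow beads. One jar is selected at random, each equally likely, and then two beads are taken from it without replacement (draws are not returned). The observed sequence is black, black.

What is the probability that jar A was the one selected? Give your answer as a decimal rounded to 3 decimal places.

0.783

Under each hypothesis, the probability of the observed sequence is: P(data | jar A) = (4/5)(3/4) = 3/5; P(data | jar B) = (4/9)(3/8) = 1/6.
The prior-weighted likelihoods are 1/2 · 3/5 = 3/10, 1/2 · 1/6 = 1/12; summing to 23/60.
Hence P(jar A | data) = (3/10) / (23/60) = 18/23.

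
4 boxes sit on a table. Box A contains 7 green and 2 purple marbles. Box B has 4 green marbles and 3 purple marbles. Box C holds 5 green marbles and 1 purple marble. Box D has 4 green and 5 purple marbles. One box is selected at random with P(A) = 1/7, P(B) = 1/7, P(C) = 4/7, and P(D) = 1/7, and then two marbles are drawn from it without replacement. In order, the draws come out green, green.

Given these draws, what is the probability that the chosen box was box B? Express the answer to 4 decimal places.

0.0772

Compute the likelihood of the observed sequence for each case: P(data | box A) = (7/9)(6/8) = 7/12; P(data | box B) = (4/7)(3/6) = 2/7; P(data | box C) = (5/6)(4/5) = 2/3; P(data | box D) = (4/9)(3/8) = 1/6.
Weighting by the prior gives 1/7 · 7/12 = 1/12, 1/7 · 2/7 = 2/49, 4/7 · 2/3 = 8/21, 1/7 · 1/6 = 1/42; these sum to 311/588.
Hence P(box B | data) = (2/49) / (311/588) = 24/311.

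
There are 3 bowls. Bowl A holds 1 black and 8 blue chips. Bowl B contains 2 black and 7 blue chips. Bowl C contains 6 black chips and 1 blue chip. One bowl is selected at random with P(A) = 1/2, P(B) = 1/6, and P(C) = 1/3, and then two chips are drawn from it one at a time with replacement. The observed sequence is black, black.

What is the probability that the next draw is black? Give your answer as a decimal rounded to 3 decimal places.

0.819

Compute the likelihood of the observed sequence for each case: P(data | bowl A) = (1/9)(1/9) = 0.012346; P(data | bowl B) = (2/9)(2/9) = 0.049383; P(data | bowl C) = (6/7)(6/7) = 0.73469.
Weighting by the prior gives 1/2 · 0.012346 = 0.0061728, 1/6 · 0.049383 = 0.0082305, 1/3 · 0.73469 = 0.2449; summing to 0.2593.
Dividing through by the total gives posterior P(bowl A | data) = 0.023806, P(bowl B | data) = 0.031741, P(bowl C | data) = 0.94445.
The predictive probability is P(black next | data) = (1/9)(0.023806) + (2/9)(0.031741) + (6/7)(0.94445) = 0.81923.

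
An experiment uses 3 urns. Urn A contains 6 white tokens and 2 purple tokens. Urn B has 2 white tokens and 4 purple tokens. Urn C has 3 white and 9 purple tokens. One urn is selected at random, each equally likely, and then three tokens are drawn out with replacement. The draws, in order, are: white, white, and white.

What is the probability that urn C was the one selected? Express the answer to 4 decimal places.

Compute the likelihood of the observed sequence for each case: P(data | urn A) = (6/8)(6/8)(6/8) = 0.42188; P(data | urn B) = (2/6)(2/6)(2/6) = 0.037037; P(data | urn C) = (3/12)(3/12)(3/12) = 0.015625.
The prior-weighted likelihoods are 1/3 · 0.42188 = 0.14062, 1/3 · 0.037037 = 0.012346, 1/3 · 0.015625 = 0.0052083; these sum to 0.15818.
By Bayes' rule, P(urn C | data) = (0.0052083) / (0.15818) = 0.032927.

0.0329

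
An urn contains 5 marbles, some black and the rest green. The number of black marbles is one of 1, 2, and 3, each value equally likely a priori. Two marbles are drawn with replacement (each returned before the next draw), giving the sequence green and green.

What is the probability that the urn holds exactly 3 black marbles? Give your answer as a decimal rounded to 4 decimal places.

For each hypothesis, P(data | H) works out to: P(data | r = 1) = (4/5)(4/5) = 16/25; P(data | r = 2) = (3/5)(3/5) = 9/25; P(data | r = 3) = (2/5)(2/5) = 4/25.
Multiplying each by its prior: 1/3 · 16/25 = 16/75, 1/3 · 9/25 = 3/25, 1/3 · 4/25 = 4/75; with total 29/75.
By Bayes' rule, P(r = 3 | data) = (4/75) / (29/75) = 4/29.

0.1379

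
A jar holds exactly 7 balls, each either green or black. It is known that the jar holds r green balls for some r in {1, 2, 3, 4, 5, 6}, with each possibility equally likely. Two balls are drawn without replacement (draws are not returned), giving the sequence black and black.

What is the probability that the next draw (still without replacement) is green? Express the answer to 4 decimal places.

The likelihood of the observed sequence under each hypothesis: P(data | r = 1) = (6/7)(5/6) = 5/7; P(data | r = 2) = (5/7)(4/6) = 10/21; P(data | r = 3) = (4/7)(3/6) = 2/7; P(data | r = 4) = (3/7)(2/6) = 1/7; P(data | r = 5) = (2/7)(1/6) = 1/21; P(data | r = 6) = (1/7)(0/6) = 0.
Multiplying each by its prior: 1/6 · 5/7 = 5/42, 1/6 · 10/21 = 5/63, 1/6 · 2/7 = 1/21, 1/6 · 1/7 = 1/42, 1/6 · 1/21 = 1/126, 1/6 · 0 = 0; with total 5/18.
The posterior is then P(r = 1 | data) = 3/7, P(r = 2 | data) = 2/7, P(r = 3 | data) = 6/35, P(r = 4 | data) = 3/35, P(r = 5 | data) = 1/35, P(r = 6 | data) = 0.
Averaging over the posterior, P(green next | data) = (1/5)(3/7) + (2/5)(2/7) + (3/5)(6/35) + (4/5)(3/35) + (1)(1/35) = 2/5.

0.4000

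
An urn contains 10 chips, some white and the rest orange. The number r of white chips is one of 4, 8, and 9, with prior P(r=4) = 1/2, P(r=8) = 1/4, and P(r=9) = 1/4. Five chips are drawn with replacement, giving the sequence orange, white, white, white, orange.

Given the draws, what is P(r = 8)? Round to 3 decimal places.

0.277

Under each hypothesis, the probability of the observed sequence is: P(data | r = 4) = (6/10)(4/10)(4/10)(4/10)(6/10) = 0.02304; P(data | r = 8) = (2/10)(8/10)(8/10)(8/10)(2/10) = 0.02048; P(data | r = 9) = (1/10)(9/10)(9/10)(9/10)(1/10) = 0.00729.
Weighting by the prior gives 1/2 · 0.02304 = 0.01152, 1/4 · 0.02048 = 0.00512, 1/4 · 0.00729 = 0.0018225; these sum to 0.018462.
So P(r = 8 | data) = (0.00512) / (0.018462) = 0.27732.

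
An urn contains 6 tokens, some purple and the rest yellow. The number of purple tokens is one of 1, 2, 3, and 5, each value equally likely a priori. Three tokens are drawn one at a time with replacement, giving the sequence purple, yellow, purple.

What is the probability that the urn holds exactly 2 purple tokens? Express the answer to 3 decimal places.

0.219

Under each hypothesis, the probability of the observed sequence is: P(data | r = 1) = (1/6)(5/6)(1/6) = 5/216; P(data | r = 2) = (2/6)(4/6)(2/6) = 2/27; P(data | r = 3) = (3/6)(3/6)(3/6) = 1/8; P(data | r = 5) = (5/6)(1/6)(5/6) = 25/216.
The prior-weighted likelihoods are 1/4 · 5/216 = 5/864, 1/4 · 2/27 = 1/54, 1/4 · 1/8 = 1/32, 1/4 · 25/216 = 25/864; these sum to 73/864.
Hence P(r = 2 | data) = (1/54) / (73/864) = 16/73.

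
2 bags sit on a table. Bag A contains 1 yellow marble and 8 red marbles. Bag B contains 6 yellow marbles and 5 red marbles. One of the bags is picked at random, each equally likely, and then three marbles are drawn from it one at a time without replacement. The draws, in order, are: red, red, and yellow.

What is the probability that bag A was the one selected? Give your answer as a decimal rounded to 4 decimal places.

0.4783

For each hypothesis, P(data | H) works out to: P(data | bag A) = (8/9)(7/8)(1/7) = 1/9; P(data | bag B) = (5/11)(4/10)(6/9) = 4/33.
Weighting by the prior gives 1/2 · 1/9 = 1/18, 1/2 · 4/33 = 2/33; these sum to 23/198.
Hence P(bag A | data) = (1/18) / (23/198) = 11/23.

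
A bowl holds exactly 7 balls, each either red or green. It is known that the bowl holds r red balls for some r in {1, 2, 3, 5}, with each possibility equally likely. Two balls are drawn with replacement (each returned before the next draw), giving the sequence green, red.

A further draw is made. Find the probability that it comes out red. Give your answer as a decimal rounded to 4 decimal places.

0.4211

Under each hypothesis, the probability of the observed sequence is: P(data | r = 1) = (6/7)(1/7) = 6/49; P(data | r = 2) = (5/7)(2/7) = 10/49; P(data | r = 3) = (4/7)(3/7) = 12/49; P(data | r = 5) = (2/7)(5/7) = 10/49.
Multiplying each by its prior: 1/4 · 6/49 = 3/98, 1/4 · 10/49 = 5/98, 1/4 · 12/49 = 3/49, 1/4 · 10/49 = 5/98; these sum to 19/98.
Dividing through by the total gives posterior P(r = 1 | data) = 3/19, P(r = 2 | data) = 5/19, P(r = 3 | data) = 6/19, P(r = 5 | data) = 5/19.
The predictive probability is P(red next | data) = (1/7)(3/19) + (2/7)(5/19) + (3/7)(6/19) + (5/7)(5/19) = 8/19.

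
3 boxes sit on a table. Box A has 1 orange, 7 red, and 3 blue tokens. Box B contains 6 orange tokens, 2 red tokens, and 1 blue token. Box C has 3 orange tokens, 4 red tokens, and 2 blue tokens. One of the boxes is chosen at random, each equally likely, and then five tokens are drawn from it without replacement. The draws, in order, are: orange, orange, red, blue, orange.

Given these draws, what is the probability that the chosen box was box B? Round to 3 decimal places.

Under each hypothesis, the probability of the observed sequence is: P(data | box A) = (1/11)(0/10) = 0; P(data | box B) = (6/9)(5/8)(2/7)(1/6)(4/5) = 1/63; P(data | box C) = (3/9)(2/8)(4/7)(2/6)(1/5) = 1/315.
Weighting by the prior gives 1/3 · 0 = 0, 1/3 · 1/63 = 1/189, 1/3 · 1/315 = 1/945; with total 2/315.
Hence P(box B | data) = (1/189) / (2/315) = 5/6.

0.833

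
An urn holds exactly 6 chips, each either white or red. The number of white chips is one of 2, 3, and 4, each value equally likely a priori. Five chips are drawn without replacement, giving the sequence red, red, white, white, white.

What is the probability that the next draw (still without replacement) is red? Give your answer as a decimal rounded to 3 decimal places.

0.429

The likelihood of the observed sequence under each hypothesis: P(data | r = 2) = (4/6)(3/5)(2/4)(1/3)(0/2) = 0; P(data | r = 3) = (3/6)(2/5)(3/4)(2/3)(1/2) = 1/20; P(data | r = 4) = (2/6)(1/5)(4/4)(3/3)(2/2) = 1/15.
Weighting by the prior gives 1/3 · 0 = 0, 1/3 · 1/20 = 1/60, 1/3 · 1/15 = 1/45; these sum to 7/180.
Normalising, the posterior is P(r = 2 | data) = 0, P(r = 3 | data) = 3/7, P(r = 4 | data) = 4/7.
The predictive probability is P(red next | data) = (1)(3/7) + (0)(4/7) = 3/7.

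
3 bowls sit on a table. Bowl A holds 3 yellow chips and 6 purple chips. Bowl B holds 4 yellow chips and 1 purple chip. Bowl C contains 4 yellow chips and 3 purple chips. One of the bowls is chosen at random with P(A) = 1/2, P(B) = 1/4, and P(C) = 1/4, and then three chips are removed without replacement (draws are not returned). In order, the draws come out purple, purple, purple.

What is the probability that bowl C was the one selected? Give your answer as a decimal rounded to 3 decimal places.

0.057

The likelihood of the observed sequence under each hypothesis: P(data | bowl A) = (6/9)(5/8)(4/7) = 5/21; P(data | bowl B) = (1/5)(0/4) = 0; P(data | bowl C) = (3/7)(2/6)(1/5) = 1/35.
Weighting by the prior gives 1/2 · 5/21 = 5/42, 1/4 · 0 = 0, 1/4 · 1/35 = 1/140; these sum to 53/420.
By Bayes' rule, P(bowl C | data) = (1/140) / (53/420) = 3/53.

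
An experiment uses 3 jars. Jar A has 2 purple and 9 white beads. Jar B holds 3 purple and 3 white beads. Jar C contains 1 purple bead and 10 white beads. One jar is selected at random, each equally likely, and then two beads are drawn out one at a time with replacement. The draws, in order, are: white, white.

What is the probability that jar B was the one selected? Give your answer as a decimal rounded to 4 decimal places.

0.1432

The likelihood of the observed sequence under each hypothesis: P(data | jar A) = (9/11)(9/11) = 0.66942; P(data | jar B) = (3/6)(3/6) = 0.25; P(data | jar C) = (10/11)(10/11) = 0.82645.
The prior-weighted likelihoods are 1/3 · 0.66942 = 0.22314, 1/3 · 0.25 = 0.083333, 1/3 · 0.82645 = 0.27548; these sum to 0.58196.
By Bayes' rule, P(jar B | data) = (0.083333) / (0.58196) = 0.1432.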